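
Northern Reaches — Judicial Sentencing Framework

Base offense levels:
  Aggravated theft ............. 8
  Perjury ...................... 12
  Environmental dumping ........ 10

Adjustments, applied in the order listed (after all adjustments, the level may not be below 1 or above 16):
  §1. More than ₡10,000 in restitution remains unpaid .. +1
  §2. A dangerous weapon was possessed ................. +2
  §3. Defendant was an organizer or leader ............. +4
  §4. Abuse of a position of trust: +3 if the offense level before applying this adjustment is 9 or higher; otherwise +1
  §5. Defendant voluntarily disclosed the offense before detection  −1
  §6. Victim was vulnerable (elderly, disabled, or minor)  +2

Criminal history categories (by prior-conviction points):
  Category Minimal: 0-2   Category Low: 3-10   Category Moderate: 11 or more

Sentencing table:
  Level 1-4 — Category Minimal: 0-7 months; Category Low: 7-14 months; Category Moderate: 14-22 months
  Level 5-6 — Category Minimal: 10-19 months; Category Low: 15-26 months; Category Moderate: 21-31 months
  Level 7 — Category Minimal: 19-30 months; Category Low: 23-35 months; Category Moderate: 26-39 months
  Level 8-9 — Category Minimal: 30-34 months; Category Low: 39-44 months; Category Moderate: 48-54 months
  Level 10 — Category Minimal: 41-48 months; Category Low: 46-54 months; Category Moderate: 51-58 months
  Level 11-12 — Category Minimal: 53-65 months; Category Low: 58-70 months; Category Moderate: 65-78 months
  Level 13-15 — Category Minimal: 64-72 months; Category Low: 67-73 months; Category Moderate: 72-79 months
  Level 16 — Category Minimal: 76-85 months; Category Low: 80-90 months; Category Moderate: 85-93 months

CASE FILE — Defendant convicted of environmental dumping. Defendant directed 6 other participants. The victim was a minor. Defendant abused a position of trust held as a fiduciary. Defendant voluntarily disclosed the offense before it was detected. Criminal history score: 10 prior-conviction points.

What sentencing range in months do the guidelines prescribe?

Base offense level for environmental dumping: 10.
§2 does not apply.
§3 applies: 10 + 4 = 14.
§4 applies (level before this adjustment is 14 ≥ 9, so +3): 14 + 3 = 17.
§5 applies: 17 − 1 = 16.
§6 applies: 16 + 2 = 18.
Level 18 exceeds the maximum of 16; capped at 16.
Final offense level: 16.
Criminal history: 10 prior points → Category Low (3-10).
Level 16 falls in the 16 band.
Grid: Level 16 × Category Low = 80-90 months.

80-90 months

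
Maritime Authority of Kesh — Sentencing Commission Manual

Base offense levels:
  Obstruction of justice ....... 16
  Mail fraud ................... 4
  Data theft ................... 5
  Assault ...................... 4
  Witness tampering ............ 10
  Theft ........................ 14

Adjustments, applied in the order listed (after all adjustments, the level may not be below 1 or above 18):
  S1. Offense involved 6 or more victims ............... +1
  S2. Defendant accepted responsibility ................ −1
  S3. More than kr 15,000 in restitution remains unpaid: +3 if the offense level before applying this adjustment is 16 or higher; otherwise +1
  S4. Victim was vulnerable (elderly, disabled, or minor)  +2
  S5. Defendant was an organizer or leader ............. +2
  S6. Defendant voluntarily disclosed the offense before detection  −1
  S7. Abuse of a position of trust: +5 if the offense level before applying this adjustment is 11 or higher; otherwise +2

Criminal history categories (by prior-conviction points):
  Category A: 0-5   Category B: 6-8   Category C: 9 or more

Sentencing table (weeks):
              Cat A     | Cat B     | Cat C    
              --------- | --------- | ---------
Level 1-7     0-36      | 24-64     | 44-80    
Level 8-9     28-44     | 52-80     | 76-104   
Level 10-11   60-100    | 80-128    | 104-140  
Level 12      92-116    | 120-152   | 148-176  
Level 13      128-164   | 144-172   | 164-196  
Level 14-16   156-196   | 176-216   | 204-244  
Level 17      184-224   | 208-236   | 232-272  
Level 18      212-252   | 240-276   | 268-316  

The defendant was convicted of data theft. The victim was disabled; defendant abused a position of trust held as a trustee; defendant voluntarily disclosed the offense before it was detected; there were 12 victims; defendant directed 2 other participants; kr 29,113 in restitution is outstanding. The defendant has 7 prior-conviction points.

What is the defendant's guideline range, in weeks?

120-152 weeks

Base offense level for data theft: 5.
S1 applies: 5 + 1 = 6.
S2 does not apply.
S3 applies (level before this adjustment is 6 < 16, so +1): 6 + 1 = 7.
S4 applies: 7 + 2 = 9.
S5 applies: 9 + 2 = 11.
S6 applies: 11 − 1 = 10.
S7 applies (level before this adjustment is 10 < 11, so +2): 10 + 2 = 12.
Final offense level: 12.
Criminal history: 7 prior points → Category B (6-8).
Level 12 falls in the 12 band.
Grid: Level 12 × Category B = 120-152 weeks.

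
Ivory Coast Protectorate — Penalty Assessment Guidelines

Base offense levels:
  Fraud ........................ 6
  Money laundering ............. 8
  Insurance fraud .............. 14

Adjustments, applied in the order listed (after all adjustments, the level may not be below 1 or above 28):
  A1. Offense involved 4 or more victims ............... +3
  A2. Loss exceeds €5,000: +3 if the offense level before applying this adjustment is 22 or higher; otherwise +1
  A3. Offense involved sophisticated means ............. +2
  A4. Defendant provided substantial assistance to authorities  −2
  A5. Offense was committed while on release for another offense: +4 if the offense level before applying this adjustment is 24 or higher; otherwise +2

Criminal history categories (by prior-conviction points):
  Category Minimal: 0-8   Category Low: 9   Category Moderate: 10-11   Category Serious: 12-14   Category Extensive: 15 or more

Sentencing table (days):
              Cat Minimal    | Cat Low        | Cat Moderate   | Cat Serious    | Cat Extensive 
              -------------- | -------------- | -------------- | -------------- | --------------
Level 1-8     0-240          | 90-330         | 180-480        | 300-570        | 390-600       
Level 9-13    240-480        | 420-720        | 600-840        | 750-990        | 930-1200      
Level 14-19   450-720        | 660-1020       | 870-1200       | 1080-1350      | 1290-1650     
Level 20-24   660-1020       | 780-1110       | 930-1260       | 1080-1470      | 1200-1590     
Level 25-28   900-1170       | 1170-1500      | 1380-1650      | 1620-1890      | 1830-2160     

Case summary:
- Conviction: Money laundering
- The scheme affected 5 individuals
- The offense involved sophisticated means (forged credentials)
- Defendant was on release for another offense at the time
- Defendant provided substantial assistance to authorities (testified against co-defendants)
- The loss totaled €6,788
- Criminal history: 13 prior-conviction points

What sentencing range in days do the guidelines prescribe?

1080-1350 days

Base offense level for money laundering: 8.
A1 applies: 8 + 3 = 11.
A2 applies (level before this adjustment is 11 < 22, so +1): 11 + 1 = 12.
A3 applies: 12 + 2 = 14.
A4 applies: 14 − 2 = 12.
A5 applies (level before this adjustment is 12 < 24, so +2): 12 + 2 = 14.
Final offense level: 14.
Criminal history: 13 prior points → Category Serious (12-14).
Level 14 falls in the 14-19 band.
Grid: Level 14-19 × Category Serious = 1080-1350 days.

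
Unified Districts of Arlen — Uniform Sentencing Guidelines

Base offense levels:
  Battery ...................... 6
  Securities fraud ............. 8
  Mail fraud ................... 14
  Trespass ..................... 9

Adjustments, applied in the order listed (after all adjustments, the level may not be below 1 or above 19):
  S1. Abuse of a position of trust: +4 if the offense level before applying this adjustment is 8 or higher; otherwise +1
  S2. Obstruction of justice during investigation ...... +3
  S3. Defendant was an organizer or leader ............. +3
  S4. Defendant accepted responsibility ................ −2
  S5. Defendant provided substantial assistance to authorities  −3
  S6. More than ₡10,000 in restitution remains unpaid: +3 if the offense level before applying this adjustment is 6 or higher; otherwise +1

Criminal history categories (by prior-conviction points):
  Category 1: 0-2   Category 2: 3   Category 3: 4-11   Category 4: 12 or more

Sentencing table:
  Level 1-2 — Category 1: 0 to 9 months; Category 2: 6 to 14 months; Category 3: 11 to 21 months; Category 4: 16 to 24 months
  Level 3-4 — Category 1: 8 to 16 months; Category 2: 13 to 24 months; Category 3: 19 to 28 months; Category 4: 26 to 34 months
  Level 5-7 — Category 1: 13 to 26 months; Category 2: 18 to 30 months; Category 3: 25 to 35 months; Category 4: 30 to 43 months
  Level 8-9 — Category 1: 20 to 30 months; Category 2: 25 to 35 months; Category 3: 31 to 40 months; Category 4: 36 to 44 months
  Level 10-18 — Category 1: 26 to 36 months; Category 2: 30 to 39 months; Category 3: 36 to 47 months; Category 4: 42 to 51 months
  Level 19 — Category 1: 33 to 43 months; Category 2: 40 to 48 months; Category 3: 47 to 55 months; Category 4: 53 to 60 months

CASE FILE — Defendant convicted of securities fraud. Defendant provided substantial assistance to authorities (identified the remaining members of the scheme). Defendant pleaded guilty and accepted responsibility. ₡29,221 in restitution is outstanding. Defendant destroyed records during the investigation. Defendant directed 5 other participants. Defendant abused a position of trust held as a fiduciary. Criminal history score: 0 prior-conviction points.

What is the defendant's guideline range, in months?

Base offense level for securities fraud: 8.
S1 applies (level before this adjustment is 8 ≥ 8, so +4): 8 + 4 = 12.
S2 applies: 12 + 3 = 15.
S3 applies: 15 + 3 = 18.
S4 applies: 18 − 2 = 16.
S5 applies: 16 − 3 = 13.
S6 applies (level before this adjustment is 13 ≥ 6, so +3): 13 + 3 = 16.
Final offense level: 16.
Criminal history: 0 prior points → Category 1 (0-2).
Level 16 falls in the 10-18 band.
Grid: Level 10-18 × Category 1 = 26-36 months.

26-36 months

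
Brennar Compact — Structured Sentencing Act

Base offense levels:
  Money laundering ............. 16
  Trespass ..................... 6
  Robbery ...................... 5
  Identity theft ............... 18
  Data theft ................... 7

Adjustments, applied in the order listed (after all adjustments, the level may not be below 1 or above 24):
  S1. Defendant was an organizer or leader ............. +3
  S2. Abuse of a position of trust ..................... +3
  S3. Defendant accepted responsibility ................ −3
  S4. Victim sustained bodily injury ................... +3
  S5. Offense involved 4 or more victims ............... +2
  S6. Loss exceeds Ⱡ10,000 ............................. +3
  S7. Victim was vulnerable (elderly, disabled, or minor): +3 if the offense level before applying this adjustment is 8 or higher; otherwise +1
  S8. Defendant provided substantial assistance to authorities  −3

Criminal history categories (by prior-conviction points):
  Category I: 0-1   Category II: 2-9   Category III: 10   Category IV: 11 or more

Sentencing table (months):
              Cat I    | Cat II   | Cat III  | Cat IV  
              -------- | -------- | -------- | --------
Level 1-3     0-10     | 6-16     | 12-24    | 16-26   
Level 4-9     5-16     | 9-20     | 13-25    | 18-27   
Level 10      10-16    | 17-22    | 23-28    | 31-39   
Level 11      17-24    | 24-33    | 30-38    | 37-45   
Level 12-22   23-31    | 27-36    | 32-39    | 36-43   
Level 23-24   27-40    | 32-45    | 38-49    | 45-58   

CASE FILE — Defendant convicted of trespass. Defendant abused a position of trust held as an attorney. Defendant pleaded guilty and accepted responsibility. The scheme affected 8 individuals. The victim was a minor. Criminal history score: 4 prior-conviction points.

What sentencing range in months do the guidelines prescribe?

Base offense level for trespass: 6.
S1 does not apply.
S2 applies: 6 + 3 = 9.
S3 applies: 9 − 3 = 6.
S5 applies: 6 + 2 = 8.
S6 does not apply.
S7 applies (level before this adjustment is 8 ≥ 8, so +3): 8 + 3 = 11.
Final offense level: 11.
Criminal history: 4 prior points → Category II (2-9).
Level 11 falls in the 11 band.
Grid: Level 11 × Category II = 24-33 months.

24-33 months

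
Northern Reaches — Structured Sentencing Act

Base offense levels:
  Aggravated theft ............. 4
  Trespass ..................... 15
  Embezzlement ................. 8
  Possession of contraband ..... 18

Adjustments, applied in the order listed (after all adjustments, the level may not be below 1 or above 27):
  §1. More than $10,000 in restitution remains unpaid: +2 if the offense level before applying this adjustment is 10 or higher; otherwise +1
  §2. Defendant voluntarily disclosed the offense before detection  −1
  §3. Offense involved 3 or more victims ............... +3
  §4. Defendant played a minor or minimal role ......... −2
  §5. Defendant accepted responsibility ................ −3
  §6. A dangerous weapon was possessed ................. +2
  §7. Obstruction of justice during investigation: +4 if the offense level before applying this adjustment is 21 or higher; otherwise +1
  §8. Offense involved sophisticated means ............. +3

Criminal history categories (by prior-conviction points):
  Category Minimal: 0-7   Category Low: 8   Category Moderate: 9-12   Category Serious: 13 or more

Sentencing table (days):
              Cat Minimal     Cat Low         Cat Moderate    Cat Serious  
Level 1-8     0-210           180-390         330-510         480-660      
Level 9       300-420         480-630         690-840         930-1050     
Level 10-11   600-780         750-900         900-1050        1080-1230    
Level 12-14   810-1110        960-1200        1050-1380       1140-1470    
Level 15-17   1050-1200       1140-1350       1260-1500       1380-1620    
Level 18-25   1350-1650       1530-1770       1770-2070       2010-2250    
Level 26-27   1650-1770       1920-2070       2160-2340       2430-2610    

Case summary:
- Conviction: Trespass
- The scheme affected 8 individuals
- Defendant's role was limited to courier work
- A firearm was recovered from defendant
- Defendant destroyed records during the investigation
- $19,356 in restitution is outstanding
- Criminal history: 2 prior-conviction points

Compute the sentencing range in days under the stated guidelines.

1350-1650 days

Base offense level for trespass: 15.
§1 applies (level before this adjustment is 15 ≥ 10, so +2): 15 + 2 = 17.
§3 applies: 17 + 3 = 20.
§4 applies: 20 − 2 = 18.
§5 does not apply.
§6 applies: 18 + 2 = 20.
§7 applies (level before this adjustment is 20 < 21, so +1): 20 + 1 = 21.
Final offense level: 21.
Criminal history: 2 prior points → Category Minimal (0-7).
Level 21 falls in the 18-25 band.
Grid: Level 18-25 × Category Minimal = 1350-1650 days.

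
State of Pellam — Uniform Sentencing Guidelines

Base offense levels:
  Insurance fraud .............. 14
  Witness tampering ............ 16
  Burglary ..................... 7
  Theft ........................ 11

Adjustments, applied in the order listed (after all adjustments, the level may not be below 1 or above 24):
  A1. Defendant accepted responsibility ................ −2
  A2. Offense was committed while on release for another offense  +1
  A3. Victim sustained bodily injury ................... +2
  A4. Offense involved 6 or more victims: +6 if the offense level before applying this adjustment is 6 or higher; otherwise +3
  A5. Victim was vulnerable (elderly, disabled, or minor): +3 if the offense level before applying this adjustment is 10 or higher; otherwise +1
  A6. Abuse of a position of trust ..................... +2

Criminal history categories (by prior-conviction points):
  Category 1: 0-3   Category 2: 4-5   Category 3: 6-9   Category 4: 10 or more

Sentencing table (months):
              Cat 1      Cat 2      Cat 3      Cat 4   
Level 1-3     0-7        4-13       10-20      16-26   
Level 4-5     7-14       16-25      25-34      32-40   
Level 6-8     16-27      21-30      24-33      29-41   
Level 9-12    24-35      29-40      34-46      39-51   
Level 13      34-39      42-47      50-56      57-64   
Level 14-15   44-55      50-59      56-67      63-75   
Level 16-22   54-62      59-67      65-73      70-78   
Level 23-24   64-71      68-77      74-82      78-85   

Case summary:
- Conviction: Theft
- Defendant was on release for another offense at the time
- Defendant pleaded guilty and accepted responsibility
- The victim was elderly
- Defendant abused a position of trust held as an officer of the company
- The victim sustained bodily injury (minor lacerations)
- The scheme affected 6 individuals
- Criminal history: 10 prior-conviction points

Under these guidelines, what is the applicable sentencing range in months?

Base offense level for theft: 11.
A1 applies: 11 − 2 = 9.
A2 applies: 9 + 1 = 10.
A3 applies: 10 + 2 = 12.
A4 applies (level before this adjustment is 12 ≥ 6, so +6): 12 + 6 = 18.
A5 applies (level before this adjustment is 18 ≥ 10, so +3): 18 + 3 = 21.
A6 applies: 21 + 2 = 23.
Final offense level: 23.
Criminal history: 10 prior points → Category 4 (10+).
Level 23 falls in the 23-24 band.
Grid: Level 23-24 × Category 4 = 78-85 months.

78-85 months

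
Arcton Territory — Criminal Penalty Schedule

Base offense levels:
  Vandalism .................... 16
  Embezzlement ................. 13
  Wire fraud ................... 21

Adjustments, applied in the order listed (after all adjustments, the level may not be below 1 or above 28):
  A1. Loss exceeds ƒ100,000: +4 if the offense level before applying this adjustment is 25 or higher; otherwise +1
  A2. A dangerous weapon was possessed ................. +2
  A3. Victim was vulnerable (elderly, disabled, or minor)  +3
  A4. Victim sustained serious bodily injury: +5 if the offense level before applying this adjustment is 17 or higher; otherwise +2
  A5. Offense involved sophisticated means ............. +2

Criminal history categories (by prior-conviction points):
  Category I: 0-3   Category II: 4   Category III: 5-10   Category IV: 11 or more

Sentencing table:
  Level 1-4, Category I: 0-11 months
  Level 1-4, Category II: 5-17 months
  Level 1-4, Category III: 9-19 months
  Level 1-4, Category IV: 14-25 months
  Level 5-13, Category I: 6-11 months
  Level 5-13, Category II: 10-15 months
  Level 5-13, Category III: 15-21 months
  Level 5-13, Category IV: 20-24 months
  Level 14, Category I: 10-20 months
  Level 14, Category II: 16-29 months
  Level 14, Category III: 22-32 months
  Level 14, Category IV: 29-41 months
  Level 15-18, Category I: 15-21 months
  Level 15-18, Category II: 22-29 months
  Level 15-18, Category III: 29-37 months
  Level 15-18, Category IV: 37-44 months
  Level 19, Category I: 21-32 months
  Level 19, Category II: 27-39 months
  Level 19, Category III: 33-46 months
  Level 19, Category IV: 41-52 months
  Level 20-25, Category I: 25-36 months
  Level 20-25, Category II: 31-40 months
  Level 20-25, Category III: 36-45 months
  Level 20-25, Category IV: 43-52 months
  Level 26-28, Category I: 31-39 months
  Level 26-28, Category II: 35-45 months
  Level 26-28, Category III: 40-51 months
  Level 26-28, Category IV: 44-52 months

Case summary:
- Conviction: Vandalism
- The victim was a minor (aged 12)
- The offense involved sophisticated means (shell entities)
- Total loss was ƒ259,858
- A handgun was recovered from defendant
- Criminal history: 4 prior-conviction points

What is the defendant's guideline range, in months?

31-40 months

Base offense level for vandalism: 16.
A1 applies (level before this adjustment is 16 < 25, so +1): 16 + 1 = 17.
A2 applies: 17 + 2 = 19.
A3 applies: 19 + 3 = 22.
A5 applies: 22 + 2 = 24.
Final offense level: 24.
Criminal history: 4 prior points → Category II (4).
Level 24 falls in the 20-25 band.
Grid: Level 20-25 × Category II = 31-40 months.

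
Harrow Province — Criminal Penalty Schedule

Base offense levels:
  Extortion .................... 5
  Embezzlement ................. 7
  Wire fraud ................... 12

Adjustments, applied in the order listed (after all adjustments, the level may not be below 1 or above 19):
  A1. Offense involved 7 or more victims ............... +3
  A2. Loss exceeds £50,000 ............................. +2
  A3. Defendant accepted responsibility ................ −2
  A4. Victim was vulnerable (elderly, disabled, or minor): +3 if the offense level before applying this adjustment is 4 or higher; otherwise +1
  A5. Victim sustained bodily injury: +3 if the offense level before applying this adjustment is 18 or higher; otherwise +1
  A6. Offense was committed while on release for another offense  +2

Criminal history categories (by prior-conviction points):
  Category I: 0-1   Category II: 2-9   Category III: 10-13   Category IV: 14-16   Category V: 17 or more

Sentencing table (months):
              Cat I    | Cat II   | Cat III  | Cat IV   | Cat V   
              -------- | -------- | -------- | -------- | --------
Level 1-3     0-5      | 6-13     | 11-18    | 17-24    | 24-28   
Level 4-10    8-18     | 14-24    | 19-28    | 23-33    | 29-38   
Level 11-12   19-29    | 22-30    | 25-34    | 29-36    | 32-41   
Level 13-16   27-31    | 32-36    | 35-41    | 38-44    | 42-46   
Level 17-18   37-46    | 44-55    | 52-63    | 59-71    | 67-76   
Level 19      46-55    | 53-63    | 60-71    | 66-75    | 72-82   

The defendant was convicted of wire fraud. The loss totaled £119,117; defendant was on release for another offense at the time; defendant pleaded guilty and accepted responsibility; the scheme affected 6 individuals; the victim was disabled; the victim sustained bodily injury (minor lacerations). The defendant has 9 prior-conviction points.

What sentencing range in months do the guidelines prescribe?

44-55 months

Base offense level for wire fraud: 12.
A1 does not apply.
A2 applies: 12 + 2 = 14.
A3 applies: 14 − 2 = 12.
A4 applies (level before this adjustment is 12 ≥ 4, so +3): 12 + 3 = 15.
A5 applies (level before this adjustment is 15 < 18, so +1): 15 + 1 = 16.
A6 applies: 16 + 2 = 18.
Final offense level: 18.
Criminal history: 9 prior points → Category II (2-9).
Level 18 falls in the 17-18 band.
Grid: Level 17-18 × Category II = 44-55 months.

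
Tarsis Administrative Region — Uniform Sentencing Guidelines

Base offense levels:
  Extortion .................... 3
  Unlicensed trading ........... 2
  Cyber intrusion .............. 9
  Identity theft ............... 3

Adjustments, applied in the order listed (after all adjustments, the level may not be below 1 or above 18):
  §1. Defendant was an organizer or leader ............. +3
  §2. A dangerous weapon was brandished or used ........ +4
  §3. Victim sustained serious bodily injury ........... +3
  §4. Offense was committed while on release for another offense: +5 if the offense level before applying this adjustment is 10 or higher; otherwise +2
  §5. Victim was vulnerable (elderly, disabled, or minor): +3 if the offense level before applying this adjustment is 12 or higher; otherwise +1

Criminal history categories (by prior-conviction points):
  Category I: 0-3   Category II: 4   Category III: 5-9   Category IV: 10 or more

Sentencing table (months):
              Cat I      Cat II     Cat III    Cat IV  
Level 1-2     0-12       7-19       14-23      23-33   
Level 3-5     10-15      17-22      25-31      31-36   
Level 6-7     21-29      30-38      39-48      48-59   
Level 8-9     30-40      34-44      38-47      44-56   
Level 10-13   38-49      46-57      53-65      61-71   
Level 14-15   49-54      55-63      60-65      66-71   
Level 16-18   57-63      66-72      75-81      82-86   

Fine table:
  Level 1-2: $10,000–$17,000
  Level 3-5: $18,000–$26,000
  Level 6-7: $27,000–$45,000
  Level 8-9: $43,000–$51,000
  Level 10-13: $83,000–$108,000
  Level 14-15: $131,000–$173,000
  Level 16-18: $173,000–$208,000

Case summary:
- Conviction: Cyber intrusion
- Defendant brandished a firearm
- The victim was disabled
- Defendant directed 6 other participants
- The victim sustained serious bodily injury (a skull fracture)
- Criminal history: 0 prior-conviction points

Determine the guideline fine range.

Base offense level for cyber intrusion: 9.
§1 applies: 9 + 3 = 12.
§2 applies: 12 + 4 = 16.
§3 applies: 16 + 3 = 19.
§5 applies (level before this adjustment is 19 ≥ 12, so +3): 19 + 3 = 22.
Level 22 exceeds the maximum of 18; capped at 18.
Final offense level: 18.
Level 18 falls in the 16-18 band.
Fine table: Level 16-18 → $173,000–$208,000.

$173,000–$208,000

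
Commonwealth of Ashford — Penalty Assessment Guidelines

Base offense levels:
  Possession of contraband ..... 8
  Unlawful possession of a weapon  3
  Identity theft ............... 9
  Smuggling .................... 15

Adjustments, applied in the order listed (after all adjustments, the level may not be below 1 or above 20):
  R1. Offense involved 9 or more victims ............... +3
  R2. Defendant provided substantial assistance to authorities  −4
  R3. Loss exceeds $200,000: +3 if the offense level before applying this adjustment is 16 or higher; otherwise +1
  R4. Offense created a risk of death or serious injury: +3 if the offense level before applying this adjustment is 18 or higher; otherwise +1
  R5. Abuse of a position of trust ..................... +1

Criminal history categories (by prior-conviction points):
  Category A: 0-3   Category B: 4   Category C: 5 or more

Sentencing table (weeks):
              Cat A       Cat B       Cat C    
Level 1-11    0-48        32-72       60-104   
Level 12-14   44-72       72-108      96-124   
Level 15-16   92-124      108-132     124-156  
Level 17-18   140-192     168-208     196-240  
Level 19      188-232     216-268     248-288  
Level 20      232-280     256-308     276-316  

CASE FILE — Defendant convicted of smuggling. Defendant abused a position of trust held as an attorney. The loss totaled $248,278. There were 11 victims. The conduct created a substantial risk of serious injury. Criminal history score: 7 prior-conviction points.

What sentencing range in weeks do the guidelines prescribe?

276-316 weeks

Base offense level for smuggling: 15.
R1 applies: 15 + 3 = 18.
R3 applies (level before this adjustment is 18 ≥ 16, so +3): 18 + 3 = 21.
R4 applies (level before this adjustment is 21 ≥ 18, so +3): 21 + 3 = 24.
R5 applies: 24 + 1 = 25.
Level 25 exceeds the maximum of 20; capped at 20.
Final offense level: 20.
Criminal history: 7 prior points → Category C (5+).
Level 20 falls in the 20 band.
Grid: Level 20 × Category C = 276-316 weeks.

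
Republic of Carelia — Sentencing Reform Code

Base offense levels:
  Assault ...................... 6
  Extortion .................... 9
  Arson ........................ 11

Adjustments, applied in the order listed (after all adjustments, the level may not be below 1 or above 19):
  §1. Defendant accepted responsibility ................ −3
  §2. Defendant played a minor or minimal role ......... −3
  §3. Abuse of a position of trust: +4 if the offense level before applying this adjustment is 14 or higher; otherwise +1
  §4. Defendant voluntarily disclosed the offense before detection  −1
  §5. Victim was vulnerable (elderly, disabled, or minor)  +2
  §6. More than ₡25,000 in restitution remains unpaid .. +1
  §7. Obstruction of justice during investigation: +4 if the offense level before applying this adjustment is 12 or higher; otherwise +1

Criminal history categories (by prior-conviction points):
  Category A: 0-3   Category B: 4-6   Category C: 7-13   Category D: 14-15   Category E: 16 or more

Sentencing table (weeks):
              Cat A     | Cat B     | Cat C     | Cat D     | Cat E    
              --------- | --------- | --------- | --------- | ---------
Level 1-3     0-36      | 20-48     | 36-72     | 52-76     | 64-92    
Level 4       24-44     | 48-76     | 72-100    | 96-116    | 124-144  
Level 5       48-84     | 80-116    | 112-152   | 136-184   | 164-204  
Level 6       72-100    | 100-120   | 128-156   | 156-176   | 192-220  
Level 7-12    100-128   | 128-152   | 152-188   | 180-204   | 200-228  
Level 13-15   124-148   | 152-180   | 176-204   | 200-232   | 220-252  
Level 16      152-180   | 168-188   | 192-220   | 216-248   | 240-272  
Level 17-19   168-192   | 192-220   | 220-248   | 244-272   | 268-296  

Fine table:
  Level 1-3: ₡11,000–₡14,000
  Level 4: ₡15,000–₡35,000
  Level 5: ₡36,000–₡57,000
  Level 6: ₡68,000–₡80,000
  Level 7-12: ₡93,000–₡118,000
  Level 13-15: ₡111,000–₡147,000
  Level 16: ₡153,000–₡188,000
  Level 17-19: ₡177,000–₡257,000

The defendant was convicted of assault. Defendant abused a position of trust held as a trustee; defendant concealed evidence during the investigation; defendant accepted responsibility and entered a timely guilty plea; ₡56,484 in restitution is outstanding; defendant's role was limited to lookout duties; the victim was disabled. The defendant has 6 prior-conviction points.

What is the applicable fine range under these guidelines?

Base offense level for assault: 6.
§1 applies: 6 − 3 = 3.
§2 applies: 3 − 3 = 0.
§3 applies (level before this adjustment is 0 < 14, so +1): 0 + 1 = 1.
§5 applies: 1 + 2 = 3.
§6 applies: 3 + 1 = 4.
§7 applies (level before this adjustment is 4 < 12, so +1): 4 + 1 = 5.
Final offense level: 5.
Level 5 falls in the 5 band.
Fine table: Level 5 → ₡36,000–₡57,000.

₡36,000–₡57,000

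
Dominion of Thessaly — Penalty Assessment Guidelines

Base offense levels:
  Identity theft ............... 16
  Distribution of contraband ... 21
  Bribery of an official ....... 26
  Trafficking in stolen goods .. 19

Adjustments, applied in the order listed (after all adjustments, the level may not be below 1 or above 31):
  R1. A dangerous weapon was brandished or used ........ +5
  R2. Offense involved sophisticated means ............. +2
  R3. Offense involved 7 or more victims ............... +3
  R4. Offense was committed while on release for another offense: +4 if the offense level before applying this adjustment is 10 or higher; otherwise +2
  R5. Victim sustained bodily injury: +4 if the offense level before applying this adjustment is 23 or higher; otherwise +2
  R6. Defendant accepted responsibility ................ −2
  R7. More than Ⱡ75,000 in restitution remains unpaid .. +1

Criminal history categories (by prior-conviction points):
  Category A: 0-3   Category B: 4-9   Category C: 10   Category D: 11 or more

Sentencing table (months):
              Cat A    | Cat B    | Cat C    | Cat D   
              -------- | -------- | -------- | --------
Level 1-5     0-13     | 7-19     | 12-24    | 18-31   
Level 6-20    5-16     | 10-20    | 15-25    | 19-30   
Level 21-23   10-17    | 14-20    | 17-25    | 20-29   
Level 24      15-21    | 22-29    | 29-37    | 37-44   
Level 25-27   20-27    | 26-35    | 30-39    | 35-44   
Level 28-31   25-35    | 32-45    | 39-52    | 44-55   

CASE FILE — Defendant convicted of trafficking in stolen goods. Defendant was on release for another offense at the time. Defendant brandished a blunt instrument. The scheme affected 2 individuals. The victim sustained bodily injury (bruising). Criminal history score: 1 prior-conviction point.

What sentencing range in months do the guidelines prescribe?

Base offense level for trafficking in stolen goods: 19.
R1 applies: 19 + 5 = 24.
R2 does not apply.
R3 does not apply.
R4 applies (level before this adjustment is 24 ≥ 10, so +4): 24 + 4 = 28.
R5 applies (level before this adjustment is 28 ≥ 23, so +4): 28 + 4 = 32.
R7 does not apply.
Level 32 exceeds the maximum of 31; capped at 31.
Final offense level: 31.
Criminal history: 1 prior point → Category A (0-3).
Level 31 falls in the 28-31 band.
Grid: Level 28-31 × Category A = 25-35 months.

25-35 months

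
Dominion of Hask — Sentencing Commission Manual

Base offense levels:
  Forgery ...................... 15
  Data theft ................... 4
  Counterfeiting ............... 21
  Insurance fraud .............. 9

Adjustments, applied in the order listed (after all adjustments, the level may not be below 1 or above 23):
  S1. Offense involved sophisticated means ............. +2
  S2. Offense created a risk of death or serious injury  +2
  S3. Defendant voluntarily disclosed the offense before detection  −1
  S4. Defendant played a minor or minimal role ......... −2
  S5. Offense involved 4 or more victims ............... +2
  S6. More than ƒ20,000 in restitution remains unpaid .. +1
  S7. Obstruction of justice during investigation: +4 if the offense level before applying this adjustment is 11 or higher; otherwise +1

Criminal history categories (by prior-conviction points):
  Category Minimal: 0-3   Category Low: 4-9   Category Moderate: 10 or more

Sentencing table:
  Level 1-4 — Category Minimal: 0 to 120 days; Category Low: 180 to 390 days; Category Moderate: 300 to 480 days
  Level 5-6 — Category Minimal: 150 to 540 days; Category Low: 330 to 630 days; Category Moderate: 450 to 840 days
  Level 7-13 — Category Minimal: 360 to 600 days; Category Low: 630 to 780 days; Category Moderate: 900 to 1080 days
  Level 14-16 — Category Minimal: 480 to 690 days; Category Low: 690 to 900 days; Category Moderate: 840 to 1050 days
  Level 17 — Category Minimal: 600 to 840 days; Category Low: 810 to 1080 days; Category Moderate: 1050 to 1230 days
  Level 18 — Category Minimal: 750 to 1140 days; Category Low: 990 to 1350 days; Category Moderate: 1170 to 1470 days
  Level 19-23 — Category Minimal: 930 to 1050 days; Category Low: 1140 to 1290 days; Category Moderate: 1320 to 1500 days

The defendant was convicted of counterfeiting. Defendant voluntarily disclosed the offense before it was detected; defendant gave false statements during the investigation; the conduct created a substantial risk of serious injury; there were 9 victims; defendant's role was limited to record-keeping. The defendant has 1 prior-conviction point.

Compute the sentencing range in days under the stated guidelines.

930-1050 days

Base offense level for counterfeiting: 21.
S2 applies: 21 + 2 = 23.
S3 applies: 23 − 1 = 22.
S4 applies: 22 − 2 = 20.
S5 applies: 20 + 2 = 22.
S6 does not apply.
S7 applies (level before this adjustment is 22 ≥ 11, so +4): 22 + 4 = 26.
Level 26 exceeds the maximum of 23; capped at 23.
Final offense level: 23.
Criminal history: 1 prior point → Category Minimal (0-3).
Level 23 falls in the 19-23 band.
Grid: Level 19-23 × Category Minimal = 930-1050 days.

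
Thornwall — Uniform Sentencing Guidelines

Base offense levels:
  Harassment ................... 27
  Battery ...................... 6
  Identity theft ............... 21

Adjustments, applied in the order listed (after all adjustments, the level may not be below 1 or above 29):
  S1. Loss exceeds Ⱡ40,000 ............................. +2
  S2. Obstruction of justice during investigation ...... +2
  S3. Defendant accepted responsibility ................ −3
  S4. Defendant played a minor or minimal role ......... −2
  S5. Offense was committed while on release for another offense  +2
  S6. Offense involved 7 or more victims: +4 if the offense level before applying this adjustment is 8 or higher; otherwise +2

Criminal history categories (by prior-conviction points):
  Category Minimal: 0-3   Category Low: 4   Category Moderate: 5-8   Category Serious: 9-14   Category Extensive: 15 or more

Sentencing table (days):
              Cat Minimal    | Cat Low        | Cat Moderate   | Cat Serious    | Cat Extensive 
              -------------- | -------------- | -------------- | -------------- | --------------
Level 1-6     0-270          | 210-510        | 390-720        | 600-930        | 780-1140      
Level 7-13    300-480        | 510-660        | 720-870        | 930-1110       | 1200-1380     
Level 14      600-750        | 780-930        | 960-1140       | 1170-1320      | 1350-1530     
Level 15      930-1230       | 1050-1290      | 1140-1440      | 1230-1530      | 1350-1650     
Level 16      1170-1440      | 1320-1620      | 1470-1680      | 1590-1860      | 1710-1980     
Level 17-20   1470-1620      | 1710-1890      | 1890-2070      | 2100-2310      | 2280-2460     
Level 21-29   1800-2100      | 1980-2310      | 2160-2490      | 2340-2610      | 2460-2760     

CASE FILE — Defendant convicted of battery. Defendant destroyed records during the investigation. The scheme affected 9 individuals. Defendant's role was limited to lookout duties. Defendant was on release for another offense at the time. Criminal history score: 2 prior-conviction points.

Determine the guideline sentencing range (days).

Base offense level for battery: 6.
S1 does not apply.
S2 applies: 6 + 2 = 8.
S3 does not apply.
S4 applies: 8 − 2 = 6.
S5 applies: 6 + 2 = 8.
S6 applies (level before this adjustment is 8 ≥ 8, so +4): 8 + 4 = 12.
Final offense level: 12.
Criminal history: 2 prior points → Category Minimal (0-3).
Level 12 falls in the 7-13 band.
Grid: Level 7-13 × Category Minimal = 300-480 days.

300-480 days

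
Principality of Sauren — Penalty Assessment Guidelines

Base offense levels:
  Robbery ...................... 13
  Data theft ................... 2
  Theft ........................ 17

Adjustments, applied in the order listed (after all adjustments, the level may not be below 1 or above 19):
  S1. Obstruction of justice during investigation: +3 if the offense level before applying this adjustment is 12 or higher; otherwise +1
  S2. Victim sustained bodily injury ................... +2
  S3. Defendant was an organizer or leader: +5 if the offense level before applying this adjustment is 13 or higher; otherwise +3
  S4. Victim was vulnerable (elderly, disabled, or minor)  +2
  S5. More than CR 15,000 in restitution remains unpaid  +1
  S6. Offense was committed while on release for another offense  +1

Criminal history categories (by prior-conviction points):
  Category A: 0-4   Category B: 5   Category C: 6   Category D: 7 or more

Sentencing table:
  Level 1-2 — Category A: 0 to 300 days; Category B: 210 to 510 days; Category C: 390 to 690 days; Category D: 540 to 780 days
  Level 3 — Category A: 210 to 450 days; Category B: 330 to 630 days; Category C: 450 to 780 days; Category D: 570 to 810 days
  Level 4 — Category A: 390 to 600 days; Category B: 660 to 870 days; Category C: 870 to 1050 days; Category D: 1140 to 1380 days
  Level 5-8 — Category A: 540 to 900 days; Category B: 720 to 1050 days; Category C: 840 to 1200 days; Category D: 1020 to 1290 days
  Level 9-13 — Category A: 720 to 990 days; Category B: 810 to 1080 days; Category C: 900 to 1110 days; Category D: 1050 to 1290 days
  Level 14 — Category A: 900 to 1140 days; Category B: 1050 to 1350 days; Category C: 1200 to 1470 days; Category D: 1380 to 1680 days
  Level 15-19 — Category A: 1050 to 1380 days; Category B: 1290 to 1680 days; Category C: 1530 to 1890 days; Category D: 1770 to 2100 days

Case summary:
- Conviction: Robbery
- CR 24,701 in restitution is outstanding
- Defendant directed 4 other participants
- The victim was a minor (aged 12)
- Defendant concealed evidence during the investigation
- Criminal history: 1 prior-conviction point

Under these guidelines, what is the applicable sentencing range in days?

1050-1380 days

Base offense level for robbery: 13.
S1 applies (level before this adjustment is 13 ≥ 12, so +3): 13 + 3 = 16.
S2 does not apply.
S3 applies (level before this adjustment is 16 ≥ 13, so +5): 16 + 5 = 21.
S4 applies: 21 + 2 = 23.
S5 applies: 23 + 1 = 24.
S6 does not apply.
Level 24 exceeds the maximum of 19; capped at 19.
Final offense level: 19.
Criminal history: 1 prior point → Category A (0-4).
Level 19 falls in the 15-19 band.
Grid: Level 15-19 × Category A = 1050-1380 days.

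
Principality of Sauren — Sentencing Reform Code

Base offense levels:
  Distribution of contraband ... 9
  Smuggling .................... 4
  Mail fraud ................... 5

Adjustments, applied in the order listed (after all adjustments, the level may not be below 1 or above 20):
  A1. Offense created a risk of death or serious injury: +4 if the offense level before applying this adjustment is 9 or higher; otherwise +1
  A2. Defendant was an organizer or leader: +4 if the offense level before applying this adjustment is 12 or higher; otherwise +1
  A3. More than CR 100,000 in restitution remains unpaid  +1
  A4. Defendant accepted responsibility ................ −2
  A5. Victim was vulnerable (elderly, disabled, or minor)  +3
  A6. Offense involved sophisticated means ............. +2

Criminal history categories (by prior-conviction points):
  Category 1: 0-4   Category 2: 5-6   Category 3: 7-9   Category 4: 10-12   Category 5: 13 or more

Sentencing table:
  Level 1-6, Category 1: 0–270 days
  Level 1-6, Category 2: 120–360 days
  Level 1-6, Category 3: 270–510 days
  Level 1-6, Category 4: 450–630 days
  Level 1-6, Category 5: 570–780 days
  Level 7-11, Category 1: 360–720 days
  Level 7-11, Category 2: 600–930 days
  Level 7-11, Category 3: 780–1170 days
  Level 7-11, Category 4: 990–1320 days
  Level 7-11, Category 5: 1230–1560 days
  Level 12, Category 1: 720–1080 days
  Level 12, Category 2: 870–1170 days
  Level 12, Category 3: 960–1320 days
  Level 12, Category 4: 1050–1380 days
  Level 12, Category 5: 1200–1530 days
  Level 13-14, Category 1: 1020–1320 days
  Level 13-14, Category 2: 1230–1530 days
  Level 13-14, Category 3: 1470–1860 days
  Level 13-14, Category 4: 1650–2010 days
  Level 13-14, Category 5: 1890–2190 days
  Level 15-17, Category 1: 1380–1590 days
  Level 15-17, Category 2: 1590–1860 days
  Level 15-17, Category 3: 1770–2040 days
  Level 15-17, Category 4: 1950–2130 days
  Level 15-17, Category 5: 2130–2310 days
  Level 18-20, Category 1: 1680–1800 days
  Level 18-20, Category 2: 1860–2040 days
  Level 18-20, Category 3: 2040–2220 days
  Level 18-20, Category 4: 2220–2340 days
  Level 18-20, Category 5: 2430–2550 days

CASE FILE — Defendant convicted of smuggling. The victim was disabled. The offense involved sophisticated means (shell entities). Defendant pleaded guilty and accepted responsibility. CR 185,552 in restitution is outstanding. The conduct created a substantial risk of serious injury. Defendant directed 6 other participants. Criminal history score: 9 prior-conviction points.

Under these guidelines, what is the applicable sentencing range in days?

Base offense level for smuggling: 4.
A1 applies (level before this adjustment is 4 < 9, so +1): 4 + 1 = 5.
A2 applies (level before this adjustment is 5 < 12, so +1): 5 + 1 = 6.
A3 applies: 6 + 1 = 7.
A4 applies: 7 − 2 = 5.
A5 applies: 5 + 3 = 8.
A6 applies: 8 + 2 = 10.
Final offense level: 10.
Criminal history: 9 prior points → Category 3 (7-9).
Level 10 falls in the 7-11 band.
Grid: Level 7-11 × Category 3 = 780-1170 days.

780-1170 days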